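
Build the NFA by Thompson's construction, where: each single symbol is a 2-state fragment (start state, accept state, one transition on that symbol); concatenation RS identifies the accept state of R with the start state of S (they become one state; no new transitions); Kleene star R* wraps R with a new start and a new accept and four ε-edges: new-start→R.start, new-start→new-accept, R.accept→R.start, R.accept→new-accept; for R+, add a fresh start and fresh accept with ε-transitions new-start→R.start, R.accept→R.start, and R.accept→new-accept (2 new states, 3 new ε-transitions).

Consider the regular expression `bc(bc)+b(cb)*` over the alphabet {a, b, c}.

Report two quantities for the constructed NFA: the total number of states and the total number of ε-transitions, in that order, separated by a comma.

12, 7

Building bottom-up:
Each of the 7 symbol leaves contributes 2 states and 0 ε-transitions.
  bc = 3 states, 0 ε-transitions
  (bc)+ = 5 states, 3 ε-transitions
  cb = 3 states, 0 ε-transitions
  (cb)* = 5 states, 4 ε-transitions
  bc(bc)+b(cb)* = 12 states, 7 ε-transitions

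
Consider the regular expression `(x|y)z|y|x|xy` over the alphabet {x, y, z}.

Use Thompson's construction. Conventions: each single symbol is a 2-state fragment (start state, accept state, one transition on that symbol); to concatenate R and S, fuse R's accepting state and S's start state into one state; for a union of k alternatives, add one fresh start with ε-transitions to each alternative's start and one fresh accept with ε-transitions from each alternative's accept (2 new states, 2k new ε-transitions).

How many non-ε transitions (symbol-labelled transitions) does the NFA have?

7

By structural recursion:
Each of the 7 symbol leaves contributes exactly 1 symbol transition.
  x|y → 2 symbol transitions
  (x|y)z → 3 symbol transitions
  xy → 2 symbol transitions
  (x|y)z|y|x|xy → 7 symbol transitions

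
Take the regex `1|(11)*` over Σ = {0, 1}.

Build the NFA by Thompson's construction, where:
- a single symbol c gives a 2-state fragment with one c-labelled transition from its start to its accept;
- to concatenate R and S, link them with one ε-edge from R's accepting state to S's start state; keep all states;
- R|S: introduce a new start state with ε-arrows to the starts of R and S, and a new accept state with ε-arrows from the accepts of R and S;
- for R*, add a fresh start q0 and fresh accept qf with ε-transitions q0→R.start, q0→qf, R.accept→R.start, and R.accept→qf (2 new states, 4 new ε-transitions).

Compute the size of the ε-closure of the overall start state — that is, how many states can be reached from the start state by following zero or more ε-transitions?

6

Compute the ε-closure size of each fragment's start state recursively; a symbol fragment's start has no outgoing ε-edge, so its closure is just itself (size 1).
  11 → same as the first factor's closure: |ε-closure| = 1
  (11)* → the star's fresh start ε-reaches both the body's start and the fresh accept: |ε-closure| = 2 + 1 = 3
  1|(11)* → |ε-closure| = 1 (new start) + (1 + 3) + 1 (new accept, since some branch ε-reaches its own accept) = 6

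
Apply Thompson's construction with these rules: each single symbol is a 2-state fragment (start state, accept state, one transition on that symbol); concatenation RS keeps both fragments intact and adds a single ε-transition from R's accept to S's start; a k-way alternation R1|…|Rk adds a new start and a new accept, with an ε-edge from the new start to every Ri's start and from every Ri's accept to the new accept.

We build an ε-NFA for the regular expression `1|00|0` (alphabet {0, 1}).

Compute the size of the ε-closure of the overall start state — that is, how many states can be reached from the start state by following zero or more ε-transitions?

4

Work bottom-up. For each fragment F, track |ε-closure(F.start)| and whether F's accept lies in that closure (i.e. whether F accepts ε). A single-symbol fragment has closure size 1 and does not accept ε.
  00 → same as the first factor's closure: |closure| = 1
  1|00|0 → new start ε-reaches every alternative's start; none of them accept ε, so the new accept is not reached: |closure| = 1 + 1 + 1 + 1 = 4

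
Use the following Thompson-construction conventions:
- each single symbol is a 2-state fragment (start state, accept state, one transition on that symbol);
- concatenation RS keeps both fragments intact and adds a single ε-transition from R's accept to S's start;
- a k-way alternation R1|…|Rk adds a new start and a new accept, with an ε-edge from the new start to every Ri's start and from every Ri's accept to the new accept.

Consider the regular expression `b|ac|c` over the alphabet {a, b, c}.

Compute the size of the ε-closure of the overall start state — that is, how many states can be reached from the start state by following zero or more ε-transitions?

4

Work bottom-up. For each fragment F, track |ε-closure(F.start)| and whether F's accept lies in that closure (i.e. whether F accepts ε). A single-symbol fragment has closure size 1 and does not accept ε.
  ac : C equals the left operand's closure size = 1 (its accept is not ε-reachable, so the closure stops there)
  b|ac|c : C = 1 + 1 + 1 + 1 = 4 (the new accept is not ε-reachable since no branch accepts ε)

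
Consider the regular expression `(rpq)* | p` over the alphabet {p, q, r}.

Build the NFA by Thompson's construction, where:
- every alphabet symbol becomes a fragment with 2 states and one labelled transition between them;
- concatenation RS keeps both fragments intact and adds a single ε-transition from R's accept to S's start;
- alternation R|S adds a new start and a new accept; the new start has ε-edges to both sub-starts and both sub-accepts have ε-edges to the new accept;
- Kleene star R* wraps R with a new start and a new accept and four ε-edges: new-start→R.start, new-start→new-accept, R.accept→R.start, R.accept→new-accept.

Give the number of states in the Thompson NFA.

Bottom-up over the parse tree:
Each of the 4 symbol leaves contributes a 2-state fragment.
  rpq = 6 states
  (rpq)* = 8 states
  (rpq)* | p = 12 states

12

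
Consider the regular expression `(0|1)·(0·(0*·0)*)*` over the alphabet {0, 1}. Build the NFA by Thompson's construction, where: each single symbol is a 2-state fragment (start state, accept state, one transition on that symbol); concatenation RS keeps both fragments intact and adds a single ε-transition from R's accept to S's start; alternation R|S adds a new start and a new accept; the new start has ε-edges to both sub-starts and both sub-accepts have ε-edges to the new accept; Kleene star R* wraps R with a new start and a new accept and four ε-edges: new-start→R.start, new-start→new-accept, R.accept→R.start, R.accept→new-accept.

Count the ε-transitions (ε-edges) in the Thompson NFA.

19

Bottom-up over the parse tree:
Each of the 5 symbol leaves contributes 0 ε-transitions.
  0|1 : 4 ε-transitions
  0* : 4 ε-transitions
  0*·0 : 5 ε-transitions
  (0*·0)* : 9 ε-transitions
  0·(0*·0)* : 10 ε-transitions
  (0·(0*·0)*)* : 14 ε-transitions
  (0|1)·(0·(0*·0)*)* : 19 ε-transitions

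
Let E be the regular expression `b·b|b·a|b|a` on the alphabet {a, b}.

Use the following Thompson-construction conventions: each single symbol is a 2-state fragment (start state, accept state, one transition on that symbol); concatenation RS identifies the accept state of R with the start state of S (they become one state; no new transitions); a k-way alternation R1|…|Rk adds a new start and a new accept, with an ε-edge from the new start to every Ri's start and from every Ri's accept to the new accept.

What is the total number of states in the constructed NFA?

12

Bottom-up over the parse tree:
Each of the 6 symbol leaves contributes a 2-state fragment.
  b·b — 3 states
  b·a — 3 states
  b·b|b·a|b|a — 12 states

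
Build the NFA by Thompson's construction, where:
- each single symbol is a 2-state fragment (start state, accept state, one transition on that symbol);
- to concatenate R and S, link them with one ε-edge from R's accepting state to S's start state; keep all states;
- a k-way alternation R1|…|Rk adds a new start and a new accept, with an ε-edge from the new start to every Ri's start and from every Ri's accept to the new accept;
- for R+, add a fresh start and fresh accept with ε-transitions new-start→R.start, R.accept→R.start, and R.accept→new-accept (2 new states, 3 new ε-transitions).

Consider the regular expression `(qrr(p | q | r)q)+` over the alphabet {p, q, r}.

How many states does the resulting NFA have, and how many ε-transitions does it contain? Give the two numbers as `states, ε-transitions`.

18, 13

Per subexpression:
Each of the 7 symbol leaves contributes 2 states and 0 ε-transitions.
  p | q | r = 8 states, 6 ε-transitions
  qrr(p | q | r)q = 16 states, 10 ε-transitions
  (qrr(p | q | r)q)+ = 18 states, 13 ε-transitions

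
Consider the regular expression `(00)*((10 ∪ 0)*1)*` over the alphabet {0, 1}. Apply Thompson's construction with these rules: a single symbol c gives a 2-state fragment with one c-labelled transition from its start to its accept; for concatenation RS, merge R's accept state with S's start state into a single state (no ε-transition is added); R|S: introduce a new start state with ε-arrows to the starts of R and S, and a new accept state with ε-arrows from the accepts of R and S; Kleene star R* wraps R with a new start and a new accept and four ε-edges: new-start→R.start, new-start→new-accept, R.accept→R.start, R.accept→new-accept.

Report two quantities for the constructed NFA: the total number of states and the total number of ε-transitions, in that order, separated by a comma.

16, 16

Bottom-up over the parse tree:
Each of the 6 symbol leaves contributes 2 states and 0 ε-transitions.
  00 → 3 states, 0 ε-transitions
  (00)* → 5 states, 4 ε-transitions
  10 → 3 states, 0 ε-transitions
  10 ∪ 0 → 7 states, 4 ε-transitions
  (10 ∪ 0)* → 9 states, 8 ε-transitions
  (10 ∪ 0)*1 → 10 states, 8 ε-transitions
  ((10 ∪ 0)*1)* → 12 states, 12 ε-transitions
  (00)*((10 ∪ 0)*1)* → 16 states, 16 ε-transitions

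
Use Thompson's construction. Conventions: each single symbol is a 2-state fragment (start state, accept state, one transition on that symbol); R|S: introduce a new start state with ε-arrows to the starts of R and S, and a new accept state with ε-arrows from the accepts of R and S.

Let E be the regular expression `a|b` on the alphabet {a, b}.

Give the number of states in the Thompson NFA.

6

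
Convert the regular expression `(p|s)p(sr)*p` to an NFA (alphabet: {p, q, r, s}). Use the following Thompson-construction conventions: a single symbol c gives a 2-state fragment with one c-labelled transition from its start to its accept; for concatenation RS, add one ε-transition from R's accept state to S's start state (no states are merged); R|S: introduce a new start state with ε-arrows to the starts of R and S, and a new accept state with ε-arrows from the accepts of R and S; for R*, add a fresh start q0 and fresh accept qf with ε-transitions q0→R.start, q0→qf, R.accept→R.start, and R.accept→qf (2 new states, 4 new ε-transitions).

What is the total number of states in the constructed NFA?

Bottom-up over the parse tree:
Each of the 6 symbol leaves contributes a 2-state fragment.
  p|s : 6 states
  sr : 4 states
  (sr)* : 6 states
  (p|s)p(sr)*p : 16 states

16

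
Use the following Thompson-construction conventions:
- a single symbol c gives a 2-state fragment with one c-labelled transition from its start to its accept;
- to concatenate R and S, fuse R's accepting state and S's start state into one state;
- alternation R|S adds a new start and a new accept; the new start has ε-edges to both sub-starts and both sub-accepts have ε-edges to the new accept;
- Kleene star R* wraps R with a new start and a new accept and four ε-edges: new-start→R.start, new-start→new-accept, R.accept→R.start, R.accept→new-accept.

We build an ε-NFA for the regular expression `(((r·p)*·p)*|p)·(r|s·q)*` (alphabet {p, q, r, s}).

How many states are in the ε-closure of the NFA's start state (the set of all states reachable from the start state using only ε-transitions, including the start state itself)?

12

Compute the ε-closure size of each fragment's start state recursively; a symbol fragment's start has no outgoing ε-edge, so its closure is just itself (size 1).
  r·p — C equals the left operand's closure size = 1 (its accept is not ε-reachable, so the closure stops there)
  (r·p)* — C = 1 (new start) + 1 (body) + 1 (new accept) = 3
  (r·p)*·p — the left operand accepts ε, so the closure extends into the next operand (the shared merged state is already counted); C = 3 + (1−1) = 3
  ((r·p)*·p)* — the star's fresh start ε-reaches both the body's start and the fresh accept: C = 2 + 3 = 5
  ((r·p)*·p)*|p — C = 1 (new start) + (5 + 1) + 1 (new accept, since some branch ε-reaches its own accept) = 8
  s·q — same as the first factor's closure: C = 1
  r|s·q — C = 1 + 1 + 1 = 3 (the new accept is not ε-reachable since no branch accepts ε)
  (r|s·q)* — the star's fresh start ε-reaches both the body's start and the fresh accept: C = 2 + 3 = 5
  (((r·p)*·p)*|p)·(r|s·q)* — the left operand accepts ε, so the closure extends into the next operand (the shared merged state is already counted); C = 8 + (5−1) = 12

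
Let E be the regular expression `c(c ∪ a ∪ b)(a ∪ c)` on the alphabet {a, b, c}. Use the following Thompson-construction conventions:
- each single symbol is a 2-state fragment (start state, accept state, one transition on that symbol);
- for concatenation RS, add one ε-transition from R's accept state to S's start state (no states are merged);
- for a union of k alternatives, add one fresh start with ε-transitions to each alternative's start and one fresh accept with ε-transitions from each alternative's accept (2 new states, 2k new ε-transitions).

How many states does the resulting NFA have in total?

16

Per subexpression:
Each of the 6 symbol leaves contributes a 2-state fragment.
  c ∪ a ∪ b : 8 states
  a ∪ c : 6 states
  c(c ∪ a ∪ b)(a ∪ c) : 16 states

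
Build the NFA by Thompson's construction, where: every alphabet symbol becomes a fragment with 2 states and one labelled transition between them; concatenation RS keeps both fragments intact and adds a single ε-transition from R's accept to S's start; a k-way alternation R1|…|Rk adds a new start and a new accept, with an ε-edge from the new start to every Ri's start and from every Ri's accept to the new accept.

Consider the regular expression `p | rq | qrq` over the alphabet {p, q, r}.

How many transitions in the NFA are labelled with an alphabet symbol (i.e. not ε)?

6

Building bottom-up:
Each of the 6 symbol leaves contributes exactly 1 symbol transition.
  rq → 2 symbol transitions
  qrq → 3 symbol transitions
  p | rq | qrq → 6 symbol transitions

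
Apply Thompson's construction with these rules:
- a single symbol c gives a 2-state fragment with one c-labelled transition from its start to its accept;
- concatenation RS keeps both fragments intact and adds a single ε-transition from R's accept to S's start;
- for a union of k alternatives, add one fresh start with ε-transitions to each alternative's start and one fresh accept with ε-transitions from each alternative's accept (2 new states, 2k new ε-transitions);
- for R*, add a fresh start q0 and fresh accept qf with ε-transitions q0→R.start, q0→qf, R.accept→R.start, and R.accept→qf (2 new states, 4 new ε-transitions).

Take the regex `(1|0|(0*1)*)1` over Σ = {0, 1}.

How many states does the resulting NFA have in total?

16

Building bottom-up:
Each of the 5 symbol leaves contributes a 2-state fragment.
  0* = 4 states
  0*1 = 6 states
  (0*1)* = 8 states
  1|0|(0*1)* = 14 states
  (1|0|(0*1)*)1 = 16 states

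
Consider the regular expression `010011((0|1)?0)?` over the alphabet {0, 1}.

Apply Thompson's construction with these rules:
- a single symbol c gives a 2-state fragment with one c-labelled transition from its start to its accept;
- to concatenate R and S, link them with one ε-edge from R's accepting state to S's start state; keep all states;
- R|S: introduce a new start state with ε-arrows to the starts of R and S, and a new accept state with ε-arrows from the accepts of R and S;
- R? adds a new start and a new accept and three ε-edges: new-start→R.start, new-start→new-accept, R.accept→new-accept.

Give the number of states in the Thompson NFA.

24

By structural recursion:
Each of the 9 symbol leaves contributes a 2-state fragment.
  0|1 = 6 states
  (0|1)? = 8 states
  (0|1)?0 = 10 states
  ((0|1)?0)? = 12 states
  010011((0|1)?0)? = 24 states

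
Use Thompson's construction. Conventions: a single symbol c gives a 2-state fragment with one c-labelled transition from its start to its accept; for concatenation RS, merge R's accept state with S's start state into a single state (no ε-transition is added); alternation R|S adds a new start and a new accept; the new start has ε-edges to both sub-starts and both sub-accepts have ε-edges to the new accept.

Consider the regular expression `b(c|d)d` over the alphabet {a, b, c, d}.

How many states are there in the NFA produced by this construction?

8

By structural recursion:
Each of the 4 symbol leaves contributes a 2-state fragment.
  c|d — 6 states
  b(c|d)d — 8 states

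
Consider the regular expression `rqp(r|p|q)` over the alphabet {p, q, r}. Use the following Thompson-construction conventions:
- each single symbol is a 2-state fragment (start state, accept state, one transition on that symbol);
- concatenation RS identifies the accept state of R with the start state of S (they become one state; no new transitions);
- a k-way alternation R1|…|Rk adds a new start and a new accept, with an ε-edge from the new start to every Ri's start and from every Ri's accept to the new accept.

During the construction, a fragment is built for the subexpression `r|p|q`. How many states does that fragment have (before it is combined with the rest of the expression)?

Fragment for `r|p|q`:
Each of the 3 symbol leaves contributes a 2-state fragment.
  r|p|q = 8 states

8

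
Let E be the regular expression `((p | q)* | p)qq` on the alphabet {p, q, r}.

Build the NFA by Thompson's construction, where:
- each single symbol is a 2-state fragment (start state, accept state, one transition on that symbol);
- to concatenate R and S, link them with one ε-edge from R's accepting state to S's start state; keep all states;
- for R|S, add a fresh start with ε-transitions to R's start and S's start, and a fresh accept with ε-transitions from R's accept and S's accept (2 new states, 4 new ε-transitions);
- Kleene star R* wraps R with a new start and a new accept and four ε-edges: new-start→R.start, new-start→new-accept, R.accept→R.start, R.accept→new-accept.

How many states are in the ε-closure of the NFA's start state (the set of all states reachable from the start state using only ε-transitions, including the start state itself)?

Let C(F) = |ε-closure(F.start)| within fragment F, and note whether F accepts ε. Symbol fragments have C = 1 and do not accept ε. Then:
  p | q : new start ε-reaches every alternative's start; none of them accept ε, so the new accept is not reached: |closure| = 1 + 1 + 1 = 3
  (p | q)* : the star's fresh start ε-reaches both the body's start and the fresh accept: |closure| = 2 + 3 = 5
  (p | q)* | p : |closure| = 1 (new start) + (5 + 1) + 1 (new accept, since some branch ε-reaches its own accept) = 8
  ((p | q)* | p)qq : |closure| = 8 + 1 = 9 (closure spills across the concat boundary because the left factor accepts ε)

9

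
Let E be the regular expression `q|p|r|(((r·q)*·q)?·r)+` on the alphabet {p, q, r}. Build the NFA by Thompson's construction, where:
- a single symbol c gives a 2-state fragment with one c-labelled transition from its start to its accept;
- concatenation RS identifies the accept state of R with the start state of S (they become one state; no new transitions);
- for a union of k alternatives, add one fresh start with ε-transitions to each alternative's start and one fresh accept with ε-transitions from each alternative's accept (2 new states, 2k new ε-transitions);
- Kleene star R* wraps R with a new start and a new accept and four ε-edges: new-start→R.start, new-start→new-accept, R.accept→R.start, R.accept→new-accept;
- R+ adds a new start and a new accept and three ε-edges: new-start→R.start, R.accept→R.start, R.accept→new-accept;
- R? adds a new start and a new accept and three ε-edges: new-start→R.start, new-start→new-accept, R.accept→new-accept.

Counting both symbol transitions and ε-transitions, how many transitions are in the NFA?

25

Per subexpression:
Each of the 7 symbol leaves contributes 1 transition (1 symbol, 0 ε).
  r·q = 2 transitions (2 symbol, 0 ε)
  (r·q)* = 6 transitions (2 symbol, 4 ε)
  (r·q)*·q = 7 transitions (3 symbol, 4 ε)
  ((r·q)*·q)? = 10 transitions (3 symbol, 7 ε)
  ((r·q)*·q)?·r = 11 transitions (4 symbol, 7 ε)
  (((r·q)*·q)?·r)+ = 14 transitions (4 symbol, 10 ε)
  q|p|r|(((r·q)*·q)?·r)+ = 25 transitions (7 symbol, 18 ε)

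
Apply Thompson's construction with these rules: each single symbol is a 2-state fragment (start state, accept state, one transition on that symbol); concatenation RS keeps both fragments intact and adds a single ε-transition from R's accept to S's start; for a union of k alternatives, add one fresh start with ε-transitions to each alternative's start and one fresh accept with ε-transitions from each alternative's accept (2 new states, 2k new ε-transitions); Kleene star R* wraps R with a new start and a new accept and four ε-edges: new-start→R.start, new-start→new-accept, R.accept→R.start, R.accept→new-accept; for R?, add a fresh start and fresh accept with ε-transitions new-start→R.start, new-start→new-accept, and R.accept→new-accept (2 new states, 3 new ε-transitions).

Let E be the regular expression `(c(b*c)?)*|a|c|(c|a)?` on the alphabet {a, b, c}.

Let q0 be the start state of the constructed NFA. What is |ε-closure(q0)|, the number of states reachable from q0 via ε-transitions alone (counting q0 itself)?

Work bottom-up. For each fragment F, track |ε-closure(F.start)| and whether F's accept lies in that closure (i.e. whether F accepts ε). A single-symbol fragment has closure size 1 and does not accept ε.
  b* : the star's fresh start ε-reaches both the body's start and the fresh accept: C = 2 + 1 = 3
  b*c : C = 3 + 1 = 4 (closure spills across the concat boundary because the left factor accepts ε)
  (b*c)? : new start has ε-edges to the inner start and to the new accept, so C = 2 + 4 = 6
  c(b*c)? : same as the first factor's closure: C = 1
  (c(b*c)?)* : C = 1 (new start) + 1 (body) + 1 (new accept) = 3
  c|a : new start ε-reaches every alternative's start; none of them accept ε, so the new accept is not reached: C = 1 + 1 + 1 = 3
  (c|a)? : C = 1 (new start) + 3 (body) + 1 (new accept, via ε) = 5
  (c(b*c)?)*|a|c|(c|a)? : new start ε-reaches every alternative's start; at least one alternative accepts ε, so the union's new accept is reached too: C = 1 + 3 + 1 + 1 + 5 + 1 = 12

12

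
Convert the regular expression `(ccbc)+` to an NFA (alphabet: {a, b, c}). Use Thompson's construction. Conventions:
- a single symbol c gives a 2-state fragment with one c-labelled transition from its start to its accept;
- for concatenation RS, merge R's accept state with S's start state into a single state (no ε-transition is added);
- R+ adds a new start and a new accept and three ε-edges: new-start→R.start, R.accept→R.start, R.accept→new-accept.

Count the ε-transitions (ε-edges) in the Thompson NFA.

By structural recursion:
Each of the 4 symbol leaves contributes 0 ε-transitions.
  ccbc — 0 ε-transitions
  (ccbc)+ — 3 ε-transitions

3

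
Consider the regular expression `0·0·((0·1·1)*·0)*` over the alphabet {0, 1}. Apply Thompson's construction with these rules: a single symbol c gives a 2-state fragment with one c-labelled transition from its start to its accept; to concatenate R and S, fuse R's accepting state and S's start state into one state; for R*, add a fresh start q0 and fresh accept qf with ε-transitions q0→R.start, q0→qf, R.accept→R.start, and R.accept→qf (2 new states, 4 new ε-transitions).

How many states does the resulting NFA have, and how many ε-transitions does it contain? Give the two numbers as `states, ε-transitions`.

Building bottom-up:
Each of the 6 symbol leaves contributes 2 states and 0 ε-transitions.
  0·1·1 = 4 states, 0 ε-transitions
  (0·1·1)* = 6 states, 4 ε-transitions
  (0·1·1)*·0 = 7 states, 4 ε-transitions
  ((0·1·1)*·0)* = 9 states, 8 ε-transitions
  0·0·((0·1·1)*·0)* = 11 states, 8 ε-transitions

11, 8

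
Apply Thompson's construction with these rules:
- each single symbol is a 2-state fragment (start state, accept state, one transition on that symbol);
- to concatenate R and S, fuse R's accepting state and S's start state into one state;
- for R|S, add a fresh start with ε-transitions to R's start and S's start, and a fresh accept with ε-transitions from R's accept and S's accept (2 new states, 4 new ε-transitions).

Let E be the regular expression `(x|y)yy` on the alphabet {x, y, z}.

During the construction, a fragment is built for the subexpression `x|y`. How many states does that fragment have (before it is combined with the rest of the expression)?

6

Fragment for `x|y`:
Each of the 2 symbol leaves contributes a 2-state fragment.
  x|y : 6 states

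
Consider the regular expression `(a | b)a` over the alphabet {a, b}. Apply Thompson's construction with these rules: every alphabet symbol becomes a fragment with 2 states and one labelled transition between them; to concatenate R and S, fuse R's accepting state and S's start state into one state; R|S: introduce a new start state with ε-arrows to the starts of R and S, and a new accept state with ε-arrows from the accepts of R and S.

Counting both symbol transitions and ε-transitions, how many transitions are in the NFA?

Per subexpression:
Each of the 3 symbol leaves contributes 1 transition (1 symbol, 0 ε).
  a | b = 6 transitions (2 symbol, 4 ε)
  (a | b)a = 7 transitions (3 symbol, 4 ε)

7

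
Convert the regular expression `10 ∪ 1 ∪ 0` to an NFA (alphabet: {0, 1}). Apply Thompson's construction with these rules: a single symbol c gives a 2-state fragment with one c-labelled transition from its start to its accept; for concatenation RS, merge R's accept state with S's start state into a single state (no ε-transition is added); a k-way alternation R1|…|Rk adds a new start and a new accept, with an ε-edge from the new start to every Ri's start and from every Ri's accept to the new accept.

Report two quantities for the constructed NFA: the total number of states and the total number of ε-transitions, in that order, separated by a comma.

9, 6

Bottom-up over the parse tree:
Each of the 4 symbol leaves contributes 2 states and 0 ε-transitions.
  10 → 3 states, 0 ε-transitions
  10 ∪ 1 ∪ 0 → 9 states, 6 ε-transitions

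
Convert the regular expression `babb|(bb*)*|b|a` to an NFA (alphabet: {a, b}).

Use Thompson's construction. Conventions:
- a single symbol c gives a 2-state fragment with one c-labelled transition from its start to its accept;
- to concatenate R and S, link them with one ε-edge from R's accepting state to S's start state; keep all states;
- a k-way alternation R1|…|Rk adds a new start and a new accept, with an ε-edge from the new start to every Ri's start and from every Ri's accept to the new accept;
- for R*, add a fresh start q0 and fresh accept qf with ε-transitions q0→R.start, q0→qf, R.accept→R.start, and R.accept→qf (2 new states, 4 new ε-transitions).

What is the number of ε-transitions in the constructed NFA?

20

Recursing over subexpressions:
Each of the 8 symbol leaves contributes 0 ε-transitions.
  babb : 3 ε-transitions
  b* : 4 ε-transitions
  bb* : 5 ε-transitions
  (bb*)* : 9 ε-transitions
  babb|(bb*)*|b|a : 20 ε-transitions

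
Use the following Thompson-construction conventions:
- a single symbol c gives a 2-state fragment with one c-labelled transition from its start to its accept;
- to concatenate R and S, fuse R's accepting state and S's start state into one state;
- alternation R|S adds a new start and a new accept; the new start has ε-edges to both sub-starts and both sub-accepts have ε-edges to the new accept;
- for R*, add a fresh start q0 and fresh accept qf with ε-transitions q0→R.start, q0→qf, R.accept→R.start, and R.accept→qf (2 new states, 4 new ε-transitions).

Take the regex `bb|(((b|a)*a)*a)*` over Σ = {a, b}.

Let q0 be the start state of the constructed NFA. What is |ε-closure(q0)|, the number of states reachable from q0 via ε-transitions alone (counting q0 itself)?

Let C(F) = |ε-closure(F.start)| within fragment F, and note whether F accepts ε. Symbol fragments have C = 1 and do not accept ε. Then:
  bb → same as the first factor's closure: C = 1
  b|a → new start ε-reaches every alternative's start; none of them accept ε, so the new accept is not reached: C = 1 + 1 + 1 = 3
  (b|a)* → new start has ε-edges to the inner start and to the new accept, so C = 2 + 3 = 5
  (b|a)*a → C = 5 + (1−1) = 5 (closure spills across the concat boundary because the left factor accepts ε)
  ((b|a)*a)* → C = 1 (new start) + 5 (body) + 1 (new accept) = 7
  ((b|a)*a)*a → C = 7 + (1−1) = 7 (closure spills across the concat boundary because the left factor accepts ε)
  (((b|a)*a)*a)* → C = 1 (new start) + 7 (body) + 1 (new accept) = 9
  bb|(((b|a)*a)*a)* → new start ε-reaches every alternative's start; at least one alternative accepts ε, so the union's new accept is reached too: C = 1 + 1 + 9 + 1 = 12

12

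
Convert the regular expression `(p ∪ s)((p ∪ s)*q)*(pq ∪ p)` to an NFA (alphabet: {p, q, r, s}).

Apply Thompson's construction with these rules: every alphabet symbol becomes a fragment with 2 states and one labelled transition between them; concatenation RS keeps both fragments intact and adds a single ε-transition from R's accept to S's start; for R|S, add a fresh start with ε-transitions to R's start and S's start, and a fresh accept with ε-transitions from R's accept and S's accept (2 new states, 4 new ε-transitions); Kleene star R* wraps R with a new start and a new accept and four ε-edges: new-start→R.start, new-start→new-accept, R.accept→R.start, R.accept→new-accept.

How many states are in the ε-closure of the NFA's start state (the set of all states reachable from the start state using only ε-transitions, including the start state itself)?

Let C(F) = |ε-closure(F.start)| within fragment F, and note whether F accepts ε. Symbol fragments have C = 1 and do not accept ε. Then:
  p ∪ s : new start ε-reaches every alternative's start; none of them accept ε, so the new accept is not reached: |ε-closure| = 1 + 1 + 1 = 3
  p ∪ s : new start ε-reaches every alternative's start; none of them accept ε, so the new accept is not reached: |ε-closure| = 1 + 1 + 1 = 3
  (p ∪ s)* : |ε-closure| = 1 (new start) + 3 (body) + 1 (new accept) = 5
  (p ∪ s)*q : |ε-closure| = 5 + 1 = 6 (closure spills across the concat boundary because the left factor accepts ε)
  ((p ∪ s)*q)* : new start has ε-edges to the inner start and to the new accept, so |ε-closure| = 2 + 6 = 8
  pq : |ε-closure| equals the left operand's closure size = 1 (its accept is not ε-reachable, so the closure stops there)
  pq ∪ p : |ε-closure| = 1 + 1 + 1 = 3 (the new accept is not ε-reachable since no branch accepts ε)
  (p ∪ s)((p ∪ s)*q)*(pq ∪ p) : same as the first factor's closure: |ε-closure| = 3

3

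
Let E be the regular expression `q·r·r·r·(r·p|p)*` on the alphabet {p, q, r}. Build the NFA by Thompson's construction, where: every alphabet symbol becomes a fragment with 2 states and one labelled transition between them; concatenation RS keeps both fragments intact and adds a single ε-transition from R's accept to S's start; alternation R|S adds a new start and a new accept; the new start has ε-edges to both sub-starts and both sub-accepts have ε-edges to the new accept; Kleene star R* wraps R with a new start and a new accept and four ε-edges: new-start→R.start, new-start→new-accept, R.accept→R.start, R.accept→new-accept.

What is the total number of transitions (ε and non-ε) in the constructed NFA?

Bottom-up over the parse tree:
Each of the 7 symbol leaves contributes 1 transition (1 symbol, 0 ε).
  r·p : 3 transitions (2 symbol, 1 ε)
  r·p|p : 8 transitions (3 symbol, 5 ε)
  (r·p|p)* : 12 transitions (3 symbol, 9 ε)
  q·r·r·r·(r·p|p)* : 20 transitions (7 symbol, 13 ε)

20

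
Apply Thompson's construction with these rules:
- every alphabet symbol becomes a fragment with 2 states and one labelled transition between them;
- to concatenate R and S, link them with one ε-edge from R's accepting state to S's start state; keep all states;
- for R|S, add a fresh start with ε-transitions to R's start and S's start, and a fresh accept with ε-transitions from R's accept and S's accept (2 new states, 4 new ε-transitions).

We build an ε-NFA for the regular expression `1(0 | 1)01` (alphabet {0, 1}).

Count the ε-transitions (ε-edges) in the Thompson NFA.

Building bottom-up:
Each of the 5 symbol leaves contributes 0 ε-transitions.
  0 | 1 — 4 ε-transitions
  1(0 | 1)01 — 7 ε-transitions

7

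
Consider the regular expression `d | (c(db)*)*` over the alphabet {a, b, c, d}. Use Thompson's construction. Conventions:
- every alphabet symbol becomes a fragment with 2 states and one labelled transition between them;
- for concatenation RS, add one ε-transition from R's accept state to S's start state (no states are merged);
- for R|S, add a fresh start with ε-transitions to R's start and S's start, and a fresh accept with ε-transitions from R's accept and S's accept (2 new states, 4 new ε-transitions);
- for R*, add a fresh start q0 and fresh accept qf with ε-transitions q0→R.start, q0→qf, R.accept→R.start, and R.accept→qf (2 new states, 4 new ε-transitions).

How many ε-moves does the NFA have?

Recursing over subexpressions:
Each of the 4 symbol leaves contributes 0 ε-transitions.
  db = 1 ε-transition
  (db)* = 5 ε-transitions
  c(db)* = 6 ε-transitions
  (c(db)*)* = 10 ε-transitions
  d | (c(db)*)* = 14 ε-transitions

14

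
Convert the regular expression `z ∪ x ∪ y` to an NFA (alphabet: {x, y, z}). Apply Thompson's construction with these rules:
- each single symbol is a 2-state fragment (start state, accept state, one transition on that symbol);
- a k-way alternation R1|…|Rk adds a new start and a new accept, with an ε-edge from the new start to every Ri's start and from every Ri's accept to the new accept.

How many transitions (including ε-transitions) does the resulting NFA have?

Per subexpression:
Each of the 3 symbol leaves contributes 1 transition (1 symbol, 0 ε).
  z ∪ x ∪ y — 9 transitions (3 symbol, 6 ε)

9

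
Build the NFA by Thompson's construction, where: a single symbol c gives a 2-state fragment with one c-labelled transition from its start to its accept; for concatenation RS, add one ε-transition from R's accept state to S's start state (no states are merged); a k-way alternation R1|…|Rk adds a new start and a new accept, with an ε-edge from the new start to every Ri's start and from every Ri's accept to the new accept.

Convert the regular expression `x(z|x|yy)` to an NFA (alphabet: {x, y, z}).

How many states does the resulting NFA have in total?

By structural recursion:
Each of the 5 symbol leaves contributes a 2-state fragment.
  yy → 4 states
  z|x|yy → 10 states
  x(z|x|yy) → 12 states

12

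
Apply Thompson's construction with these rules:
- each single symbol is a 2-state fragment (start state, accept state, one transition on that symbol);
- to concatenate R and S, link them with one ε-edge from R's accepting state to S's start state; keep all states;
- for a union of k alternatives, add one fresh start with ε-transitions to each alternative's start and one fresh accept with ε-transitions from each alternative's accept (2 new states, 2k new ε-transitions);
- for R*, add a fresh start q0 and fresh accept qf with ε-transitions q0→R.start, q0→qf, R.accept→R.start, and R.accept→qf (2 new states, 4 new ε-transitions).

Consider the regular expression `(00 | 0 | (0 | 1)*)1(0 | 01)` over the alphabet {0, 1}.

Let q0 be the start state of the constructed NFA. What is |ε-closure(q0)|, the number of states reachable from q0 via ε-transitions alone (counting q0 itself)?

Compute the ε-closure size of each fragment's start state recursively; a symbol fragment's start has no outgoing ε-edge, so its closure is just itself (size 1).
  00 → C equals the left operand's closure size = 1 (its accept is not ε-reachable, so the closure stops there)
  0 | 1 → C = 1 + 1 + 1 = 3 (the new accept is not ε-reachable since no branch accepts ε)
  (0 | 1)* → new start has ε-edges to the inner start and to the new accept, so C = 2 + 3 = 5
  00 | 0 | (0 | 1)* → new start ε-reaches every alternative's start; at least one alternative accepts ε, so the union's new accept is reached too: C = 1 + 1 + 1 + 5 + 1 = 9
  01 → same as the first factor's closure: C = 1
  0 | 01 → new start ε-reaches every alternative's start; none of them accept ε, so the new accept is not reached: C = 1 + 1 + 1 = 3
  (00 | 0 | (0 | 1)*)1(0 | 01) → the left operand accepts ε, so the closure extends into the next operand (via the concat ε-link); C = 9 + 1 = 10

10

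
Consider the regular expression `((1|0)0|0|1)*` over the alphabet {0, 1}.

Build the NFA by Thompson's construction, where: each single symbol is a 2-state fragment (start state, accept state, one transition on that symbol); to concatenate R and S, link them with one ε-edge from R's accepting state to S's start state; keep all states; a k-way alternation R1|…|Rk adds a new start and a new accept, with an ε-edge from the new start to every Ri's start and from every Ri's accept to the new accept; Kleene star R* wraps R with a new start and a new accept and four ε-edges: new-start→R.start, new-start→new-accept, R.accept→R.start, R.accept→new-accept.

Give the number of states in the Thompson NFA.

16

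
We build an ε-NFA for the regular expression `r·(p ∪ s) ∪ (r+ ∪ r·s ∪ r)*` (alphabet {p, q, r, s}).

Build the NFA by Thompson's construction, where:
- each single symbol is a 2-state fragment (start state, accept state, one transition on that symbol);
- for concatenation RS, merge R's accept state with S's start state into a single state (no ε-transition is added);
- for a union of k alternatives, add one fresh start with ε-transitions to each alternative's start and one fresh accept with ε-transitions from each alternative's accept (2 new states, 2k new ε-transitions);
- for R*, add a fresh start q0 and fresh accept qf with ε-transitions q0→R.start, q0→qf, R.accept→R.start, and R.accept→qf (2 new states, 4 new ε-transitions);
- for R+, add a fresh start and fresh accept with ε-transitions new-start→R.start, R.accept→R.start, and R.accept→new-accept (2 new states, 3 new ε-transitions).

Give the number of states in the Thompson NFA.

22

Recursing over subexpressions:
Each of the 7 symbol leaves contributes a 2-state fragment.
  p ∪ s : 6 states
  r·(p ∪ s) : 7 states
  r+ : 4 states
  r·s : 3 states
  r+ ∪ r·s ∪ r : 11 states
  (r+ ∪ r·s ∪ r)* : 13 states
  r·(p ∪ s) ∪ (r+ ∪ r·s ∪ r)* : 22 states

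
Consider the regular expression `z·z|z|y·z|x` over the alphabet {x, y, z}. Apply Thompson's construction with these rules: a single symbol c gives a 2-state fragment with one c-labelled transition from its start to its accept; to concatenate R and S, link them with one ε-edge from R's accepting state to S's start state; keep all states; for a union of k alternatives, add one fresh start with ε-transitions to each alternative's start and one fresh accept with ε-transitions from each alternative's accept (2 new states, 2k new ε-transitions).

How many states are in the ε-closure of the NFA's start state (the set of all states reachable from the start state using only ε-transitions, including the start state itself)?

Work bottom-up. For each fragment F, track |ε-closure(F.start)| and whether F's accept lies in that closure (i.e. whether F accepts ε). A single-symbol fragment has closure size 1 and does not accept ε.
  z·z : |ε-closure| equals the left operand's closure size = 1 (its accept is not ε-reachable, so the closure stops there)
  y·z : |ε-closure| equals the left operand's closure size = 1 (its accept is not ε-reachable, so the closure stops there)
  z·z|z|y·z|x : |ε-closure| = 1 + 1 + 1 + 1 + 1 = 5 (the new accept is not ε-reachable since no branch accepts ε)

5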